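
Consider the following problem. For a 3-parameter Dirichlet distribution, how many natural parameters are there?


Exponential family dimension calculation:
Dirichlet with 3 components has 3 natural parameters.

3


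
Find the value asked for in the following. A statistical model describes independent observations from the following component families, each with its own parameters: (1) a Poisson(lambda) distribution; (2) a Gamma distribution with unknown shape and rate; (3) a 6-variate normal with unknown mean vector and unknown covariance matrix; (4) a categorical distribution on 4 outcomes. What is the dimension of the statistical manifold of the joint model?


The dimension of a statistical manifold equals the number of free
(independent) real parameters of the model. For a product of independent
blocks the parameter counts add.
- Poisson (lambda): 1.
- Gamma (shape, rate): 2.
- 6-variate normal: 6 (mean) + 6*7/2 = 21 (symmetric covariance) = 27.
- categorical on 4 outcomes (probabilities sum to 1): 4-1 = 3.
Total = 1 + 2 + 27 + 3 = 33.
Dimension = 33

33


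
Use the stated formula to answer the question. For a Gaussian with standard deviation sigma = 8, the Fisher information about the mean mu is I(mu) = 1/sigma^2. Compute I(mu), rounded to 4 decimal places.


The Fisher information for the mean of a normal distribution is I(mu) = 1/sigma^2.
sigma = 8, so sigma^2 = 64.
I(mu) = 1/64 = 0.0156

0.0156


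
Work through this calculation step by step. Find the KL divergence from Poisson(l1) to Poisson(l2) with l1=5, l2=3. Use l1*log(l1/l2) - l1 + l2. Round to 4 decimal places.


KL divergence for Poisson:
KL = l1*log(l1/l2) - l1 + l2.
l1 = 5, l2 = 3.
log(5/3) = 0.510826.
l1*log(l1/l2) = 5 * 0.510826 = 2.554128.
KL = 2.554128 - 5 + 3 = 0.5541

0.5541


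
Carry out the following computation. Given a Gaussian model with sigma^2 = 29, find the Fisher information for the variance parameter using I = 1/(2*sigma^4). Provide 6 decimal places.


Fisher information for variance: I(sigma^2) = 1/(2*sigma^4).
sigma^2 = 29, so sigma^4 = 841.
I = 1/(2*841) = 1/1682 = 0.000595

0.000595


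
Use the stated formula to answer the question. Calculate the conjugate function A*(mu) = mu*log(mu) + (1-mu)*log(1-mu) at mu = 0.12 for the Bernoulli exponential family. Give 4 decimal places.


Legendre transform for Bernoulli:
A*(mu) = mu*log(mu) + (1-mu)*log(1-mu).
mu = 0.12, 1-mu = 0.88.
mu*log(mu) = 0.12*log(0.12) = -0.254432.
(1-mu)*log(1-mu) = 0.88*log(0.88) = -0.112493.
A* = -0.254432 + -0.112493 = -0.3669

-0.3669


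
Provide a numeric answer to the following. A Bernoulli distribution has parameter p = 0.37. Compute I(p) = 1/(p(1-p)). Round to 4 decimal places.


For Bernoulli(p), Fisher information is I(p) = 1/(p*(1-p)).
p = 0.37, 1-p = 0.63.
p*(1-p) = 0.2331.
I(p) = 1/0.2331 = 4.2900

4.2900


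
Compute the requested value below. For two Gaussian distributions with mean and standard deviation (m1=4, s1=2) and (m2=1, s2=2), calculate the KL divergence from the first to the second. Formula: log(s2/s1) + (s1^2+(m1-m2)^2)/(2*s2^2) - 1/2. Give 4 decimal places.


KL divergence between normal distributions:
KL = log(s2/s1) + (s1^2 + (m1-m2)^2)/(2*s2^2) - 1/2.
log(2/2) = 0.0.
(2^2 + (4-1)^2)/(2*2^2) = (4 + 9)/8 = 1.625.
KL = 0.0 + 1.625 - 0.5 = 1.1250

1.1250


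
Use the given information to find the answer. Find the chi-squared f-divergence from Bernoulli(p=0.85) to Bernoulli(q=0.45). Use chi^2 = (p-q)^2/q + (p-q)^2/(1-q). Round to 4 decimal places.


Chi-squared divergence between Bernoulli distributions:
chi^2 = (p-q)^2/q + (p-q)^2/(1-q).
p = 0.85, q = 0.45, p-q = 0.4.
(p-q)^2 = 0.16.
term1 = 0.16/0.45 = 0.355556.
term2 = 0.16/0.55 = 0.290909.
chi^2 = 0.355556 + 0.290909 = 0.6465

0.6465


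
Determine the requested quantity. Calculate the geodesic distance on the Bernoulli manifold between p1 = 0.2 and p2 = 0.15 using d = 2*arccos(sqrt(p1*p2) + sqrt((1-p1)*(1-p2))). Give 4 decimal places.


Geodesic distance on Bernoulli manifold:
d(p1,p2) = 2*arccos(sqrt(p1*p2) + sqrt((1-p1)*(1-p2))).
sqrt(p1*p2) = sqrt(0.2*0.15) = 0.173205.
sqrt((1-p1)*(1-p2)) = sqrt(0.8*0.85) = 0.824621.
arg = 0.173205 + 0.824621 = 0.997826.
d = 2*arccos(0.997826) = 0.1319

0.1319


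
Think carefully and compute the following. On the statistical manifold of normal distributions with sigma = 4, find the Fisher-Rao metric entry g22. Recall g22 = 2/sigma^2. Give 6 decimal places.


For the 2-parameter normal family, the Fisher metric has:
  g11 = 1/sigma^2, g22 = 2/sigma^2.
sigma = 4, sigma^2 = 16.
g22 = 0.125000

0.125000


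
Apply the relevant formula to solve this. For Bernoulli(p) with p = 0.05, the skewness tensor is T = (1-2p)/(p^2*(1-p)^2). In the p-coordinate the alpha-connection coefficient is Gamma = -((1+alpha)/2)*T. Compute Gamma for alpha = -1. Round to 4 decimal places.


Skewness (Amari-Chentsov) tensor: T = (1-2p)/(p^2*(1-p)^2).
p = 0.05, 1-2p = 0.9, p^2 = 0.0025, (1-p)^2 = 0.9025.
T = 0.9/(0.0025 * 0.9025) = 398.891967.
In the p-coordinate, Gamma^(alpha) = Gamma^(0) - (alpha/2)*T with Gamma^(0) = (1/2)*g'(p) = -T/2,
so Gamma^(alpha) = -((1+alpha)/2)*T.
alpha = -1, -(1+alpha)/2 = 0.0.
Gamma = 0.0 * 398.891967 = 0.0000

0.0000


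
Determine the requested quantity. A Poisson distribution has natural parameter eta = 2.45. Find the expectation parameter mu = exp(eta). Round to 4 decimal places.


Expectation parameter for Poisson exponential family:
mu = exp(eta).
eta = 2.45.
mu = exp(2.45) = 11.5883

11.5883


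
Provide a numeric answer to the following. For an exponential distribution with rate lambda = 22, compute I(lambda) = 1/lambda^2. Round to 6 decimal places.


Fisher information for exponential: I(lambda) = 1/lambda^2.
lambda = 22, lambda^2 = 484.
I = 1/484 = 0.002066

0.002066


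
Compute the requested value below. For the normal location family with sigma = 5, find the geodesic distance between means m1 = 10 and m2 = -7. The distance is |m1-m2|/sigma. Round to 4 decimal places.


On the fixed-variance normal subfamily, geodesic distance = |m1-m2|/sigma.
|10 - -7| = 17.
sigma = 5.
d = 17/5 = 3.4000

3.4000


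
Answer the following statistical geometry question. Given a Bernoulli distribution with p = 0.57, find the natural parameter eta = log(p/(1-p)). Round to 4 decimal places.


Natural parameter for Bernoulli: eta = log(p/(1-p)).
p = 0.57, 1-p = 0.43.
p/(1-p) = 1.325581.
eta = log(1.325581) = 0.2819

0.2819


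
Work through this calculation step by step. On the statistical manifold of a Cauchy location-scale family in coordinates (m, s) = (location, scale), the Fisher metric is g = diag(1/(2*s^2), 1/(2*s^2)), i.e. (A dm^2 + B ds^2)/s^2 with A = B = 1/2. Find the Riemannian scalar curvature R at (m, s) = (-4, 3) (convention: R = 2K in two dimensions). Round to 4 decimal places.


The metric has the form g = (A dm^2 + B ds^2)/s^2 with A = 1/2, B = 1/2.
Substitute u = sqrt(A/B)*m: g = B*(du^2 + ds^2)/s^2, i.e. B times the
Poincare upper half-plane metric, which has constant Gaussian curvature -1.
Scaling a 2D metric by a constant c divides the Gaussian curvature by c,
so K = -1/B = -1/(1/2) = -2.0000 everywhere (the point (m, s) = (-4, 3) is irrelevant:
the curvature is constant).
Scalar curvature in dimension 2: R = 2K = -2/(1/2) = -4.0000.

-4.0000


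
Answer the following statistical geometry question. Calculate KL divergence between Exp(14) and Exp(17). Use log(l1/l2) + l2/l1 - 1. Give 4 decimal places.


KL divergence for exponential family:
KL = log(l1/l2) + l2/l1 - 1.
log(14/17) = -0.194156.
17/14 = 1.214286.
KL = -0.194156 + 1.214286 - 1 = 0.0201

0.0201


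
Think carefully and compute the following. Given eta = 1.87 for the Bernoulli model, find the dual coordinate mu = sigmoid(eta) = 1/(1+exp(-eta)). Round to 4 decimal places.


Dual coordinate (expectation parameter) for Bernoulli:
mu = 1/(1+exp(-eta)).
eta = 1.87.
exp(-eta) = exp(-1.87) = 0.154124.
mu = 1/(1+0.154124) = 0.8665

0.8665


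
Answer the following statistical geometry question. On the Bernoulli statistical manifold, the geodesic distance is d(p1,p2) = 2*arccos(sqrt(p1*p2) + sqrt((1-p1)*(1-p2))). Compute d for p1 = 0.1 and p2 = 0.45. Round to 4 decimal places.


Geodesic distance on Bernoulli manifold:
d(p1,p2) = 2*arccos(sqrt(p1*p2) + sqrt((1-p1)*(1-p2))).
sqrt(p1*p2) = sqrt(0.1*0.45) = 0.212132.
sqrt((1-p1)*(1-p2)) = sqrt(0.9*0.55) = 0.703562.
arg = 0.212132 + 0.703562 = 0.915694.
d = 2*arccos(0.915694) = 0.8271

0.8271


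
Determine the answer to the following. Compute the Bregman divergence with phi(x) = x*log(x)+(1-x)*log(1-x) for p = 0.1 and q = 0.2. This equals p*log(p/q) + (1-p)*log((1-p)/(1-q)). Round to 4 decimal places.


Bregman divergence with negative entropy generator:
D = p*log(p/q) + (1-p)*log((1-p)/(1-q)).
p = 0.1, q = 0.2.
p*log(p/q) = 0.1*log(0.1/0.2) = -0.069315.
(1-p)*log((1-p)/(1-q)) = 0.9*log(0.9/0.8) = 0.106005.
D = -0.069315 + 0.106005 = 0.0367

0.0367


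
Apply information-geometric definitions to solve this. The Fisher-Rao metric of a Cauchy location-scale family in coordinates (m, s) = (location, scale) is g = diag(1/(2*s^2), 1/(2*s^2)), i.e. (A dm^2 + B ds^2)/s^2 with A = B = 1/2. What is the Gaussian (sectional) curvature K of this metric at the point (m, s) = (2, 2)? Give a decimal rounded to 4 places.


The metric has the form g = (A dm^2 + B ds^2)/s^2 with A = 1/2, B = 1/2.
Substitute u = sqrt(A/B)*m: g = B*(du^2 + ds^2)/s^2, i.e. B times the
Poincare upper half-plane metric, which has constant Gaussian curvature -1.
Scaling a 2D metric by a constant c divides the Gaussian curvature by c,
so K = -1/B = -1/(1/2) = -2.0000 everywhere (the point (m, s) = (2, 2) is irrelevant:
the curvature is constant).
The requested Gaussian curvature is K = -2.0000.

-2.0000


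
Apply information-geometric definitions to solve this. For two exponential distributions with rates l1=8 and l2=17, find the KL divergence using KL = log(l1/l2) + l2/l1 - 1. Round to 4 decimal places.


KL divergence for exponential family:
KL = log(l1/l2) + l2/l1 - 1.
log(8/17) = -0.753772.
17/8 = 2.125.
KL = -0.753772 + 2.125 - 1 = 0.3712

0.3712


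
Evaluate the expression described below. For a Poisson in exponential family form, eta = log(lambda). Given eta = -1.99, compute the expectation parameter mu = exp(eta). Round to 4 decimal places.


Expectation parameter for Poisson exponential family:
mu = exp(eta).
eta = -1.99.
mu = exp(-1.99) = 0.1367

0.1367


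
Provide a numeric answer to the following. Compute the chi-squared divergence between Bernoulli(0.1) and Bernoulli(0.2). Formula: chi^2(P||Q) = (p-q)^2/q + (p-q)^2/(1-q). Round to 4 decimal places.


Chi-squared divergence between Bernoulli distributions:
chi^2 = (p-q)^2/q + (p-q)^2/(1-q).
p = 0.1, q = 0.2, p-q = -0.1.
(p-q)^2 = 0.01.
term1 = 0.01/0.2 = 0.05.
term2 = 0.01/0.8 = 0.0125.
chi^2 = 0.05 + 0.0125 = 0.0625

0.0625


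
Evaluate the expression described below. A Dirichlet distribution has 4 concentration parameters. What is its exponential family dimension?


Exponential family dimension calculation:
Dirichlet with 4 components has 4 natural parameters.

4


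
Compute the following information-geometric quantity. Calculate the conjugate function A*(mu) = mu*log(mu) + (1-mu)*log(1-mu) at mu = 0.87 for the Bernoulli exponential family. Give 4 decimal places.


Legendre transform for Bernoulli:
A*(mu) = mu*log(mu) + (1-mu)*log(1-mu).
mu = 0.87, 1-mu = 0.13.
mu*log(mu) = 0.87*log(0.87) = -0.121158.
(1-mu)*log(1-mu) = 0.13*log(0.13) = -0.265229.
A* = -0.121158 + -0.265229 = -0.3864

-0.3864


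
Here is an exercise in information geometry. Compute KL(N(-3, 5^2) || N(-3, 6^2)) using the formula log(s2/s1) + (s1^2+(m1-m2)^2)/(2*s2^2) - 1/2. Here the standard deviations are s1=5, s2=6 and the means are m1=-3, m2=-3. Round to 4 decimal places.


KL divergence between normal distributions:
KL = log(s2/s1) + (s1^2 + (m1-m2)^2)/(2*s2^2) - 1/2.
log(6/5) = 0.182322.
(5^2 + (-3--3)^2)/(2*6^2) = (25 + 0)/72 = 0.347222.
KL = 0.182322 + 0.347222 - 0.5 = 0.0295

0.0295


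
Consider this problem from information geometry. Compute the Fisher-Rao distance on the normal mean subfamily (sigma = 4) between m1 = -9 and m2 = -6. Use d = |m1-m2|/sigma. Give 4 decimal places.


On the fixed-variance normal subfamily, geodesic distance = |m1-m2|/sigma.
|-9 - -6| = 3.
sigma = 4.
d = 3/4 = 0.7500

0.7500


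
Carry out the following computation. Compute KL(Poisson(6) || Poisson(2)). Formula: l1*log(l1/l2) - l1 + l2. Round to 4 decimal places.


KL divergence for Poisson:
KL = l1*log(l1/l2) - l1 + l2.
l1 = 6, l2 = 2.
log(6/2) = 1.098612.
l1*log(l1/l2) = 6 * 1.098612 = 6.591674.
KL = 6.591674 - 6 + 2 = 2.5917

2.5917


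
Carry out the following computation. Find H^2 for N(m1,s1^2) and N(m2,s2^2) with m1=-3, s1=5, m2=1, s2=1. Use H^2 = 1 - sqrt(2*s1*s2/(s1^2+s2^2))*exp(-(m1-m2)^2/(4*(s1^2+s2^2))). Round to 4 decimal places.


Squared Hellinger distance for Gaussians:
H^2 = 1 - sqrt(2*s1*s2/(s1^2+s2^2)) * exp(-(m1-m2)^2/(4*(s1^2+s2^2))).
s1^2 = 25, s2^2 = 1, s1^2+s2^2 = 26.
sqrt(2*5*1/(26)) = 0.620174.
(m1-m2)^2 = (-4)^2 = 16.
exp(-16/(4*26)) = exp(-0.153846) = 0.857404.
H^2 = 1 - 0.620174*0.857404 = 0.4683

0.4683


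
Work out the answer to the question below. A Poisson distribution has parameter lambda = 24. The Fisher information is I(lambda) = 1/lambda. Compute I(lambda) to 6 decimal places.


Fisher information for Poisson: I(lambda) = 1/lambda.
lambda = 24.
I(lambda) = 1/24 = 0.041667

0.041667


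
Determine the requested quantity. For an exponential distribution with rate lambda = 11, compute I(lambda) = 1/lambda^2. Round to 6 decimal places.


Fisher information for exponential: I(lambda) = 1/lambda^2.
lambda = 11, lambda^2 = 121.
I = 1/121 = 0.008264

0.008264


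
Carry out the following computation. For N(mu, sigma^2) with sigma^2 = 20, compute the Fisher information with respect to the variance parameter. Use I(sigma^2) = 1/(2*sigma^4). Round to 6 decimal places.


Fisher information for variance: I(sigma^2) = 1/(2*sigma^4).
sigma^2 = 20, so sigma^4 = 400.
I = 1/(2*400) = 1/800 = 0.001250

0.001250


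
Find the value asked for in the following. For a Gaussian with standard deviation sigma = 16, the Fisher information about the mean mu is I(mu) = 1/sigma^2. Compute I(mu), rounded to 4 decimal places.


The Fisher information for the mean of a normal distribution is I(mu) = 1/sigma^2.
sigma = 16, so sigma^2 = 256.
I(mu) = 1/256 = 0.0039

0.0039


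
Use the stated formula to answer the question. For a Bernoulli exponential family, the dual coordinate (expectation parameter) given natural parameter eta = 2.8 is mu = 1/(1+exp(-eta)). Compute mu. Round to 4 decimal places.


Dual coordinate (expectation parameter) for Bernoulli:
mu = 1/(1+exp(-eta)).
eta = 2.8.
exp(-eta) = exp(-2.8) = 0.06081.
mu = 1/(1+0.06081) = 0.9427

0.9427


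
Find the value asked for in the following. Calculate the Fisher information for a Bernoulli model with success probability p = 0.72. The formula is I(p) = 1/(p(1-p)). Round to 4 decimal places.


For Bernoulli(p), Fisher information is I(p) = 1/(p*(1-p)).
p = 0.72, 1-p = 0.28.
p*(1-p) = 0.2016.
I(p) = 1/0.2016 = 4.9603

4.9603


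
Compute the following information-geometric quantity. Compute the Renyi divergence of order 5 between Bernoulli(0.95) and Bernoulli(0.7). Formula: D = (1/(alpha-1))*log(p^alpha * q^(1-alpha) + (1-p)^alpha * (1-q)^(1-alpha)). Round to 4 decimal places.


Renyi divergence of order alpha between Bernoulli distributions:
D = (1/(alpha-1))*log(p^alpha * q^(1-alpha) + (1-p)^alpha * (1-q)^(1-alpha)).
alpha = 5, p = 0.95, q = 0.7.
p^alpha * q^(1-alpha) = 0.95^5 * 0.7^-4 = 3.222744.
(1-p)^alpha * (1-q)^(1-alpha) = 0.05^5 * 0.3^-4 = 3.9e-05.
sum = 3.222744 + 3.9e-05 = 3.222783.
D = (1/4)*log(3.222783) = 0.2926

0.2926


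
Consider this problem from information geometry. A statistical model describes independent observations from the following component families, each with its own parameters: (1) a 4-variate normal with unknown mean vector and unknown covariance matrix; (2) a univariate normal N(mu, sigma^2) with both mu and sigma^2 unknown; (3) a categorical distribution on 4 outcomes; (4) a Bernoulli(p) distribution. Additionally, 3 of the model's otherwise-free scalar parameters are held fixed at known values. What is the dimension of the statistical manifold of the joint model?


The dimension of a statistical manifold equals the number of free
(independent) real parameters of the model. For a product of independent
blocks the parameter counts add.
- 4-variate normal: 4 (mean) + 4*5/2 = 10 (symmetric covariance) = 14.
- normal (mu, sigma^2): 2.
- categorical on 4 outcomes (probabilities sum to 1): 4-1 = 3.
- Bernoulli (p): 1.
Total = 14 + 2 + 3 + 1 = 20.
3 parameter(s) fixed at known values: 20 - 3 = 17.
Dimension = 17

17


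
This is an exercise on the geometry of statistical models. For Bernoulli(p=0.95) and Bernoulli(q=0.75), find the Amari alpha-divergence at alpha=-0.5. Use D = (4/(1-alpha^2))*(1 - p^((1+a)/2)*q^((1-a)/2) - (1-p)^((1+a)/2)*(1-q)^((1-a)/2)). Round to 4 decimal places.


Amari alpha-divergence:
D = (4/(1-alpha^2))*(1 - p^((1+a)/2)*q^((1-a)/2) - (1-p)^((1+a)/2)*(1-q)^((1-a)/2)).
alpha = -0.5, p = 0.95, q = 0.75.
e1 = (1+alpha)/2 = 0.25, e2 = (1-alpha)/2 = 0.75.
t1 = p^e1 * q^e2 = 0.95^0.25 * 0.75^0.75 = 0.795659.
t2 = (1-p)^e1 * (1-q)^e2 = 0.05^0.25 * 0.25^0.75 = 0.167185.
4/(1-alpha^2) = 5.333333.
D = 5.333333*(1 - 0.795659 - 0.167185) = 0.1982

0.1982


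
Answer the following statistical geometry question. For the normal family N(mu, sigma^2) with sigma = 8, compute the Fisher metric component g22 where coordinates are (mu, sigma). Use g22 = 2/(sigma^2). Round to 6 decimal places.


For the 2-parameter normal family, the Fisher metric has:
  g11 = 1/sigma^2, g22 = 2/sigma^2.
sigma = 8, sigma^2 = 64.
g22 = 0.031250

0.031250


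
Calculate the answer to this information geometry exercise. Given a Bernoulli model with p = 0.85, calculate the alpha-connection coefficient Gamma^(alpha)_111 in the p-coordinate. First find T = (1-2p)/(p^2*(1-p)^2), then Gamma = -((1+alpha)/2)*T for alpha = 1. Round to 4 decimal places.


Skewness (Amari-Chentsov) tensor: T = (1-2p)/(p^2*(1-p)^2).
p = 0.85, 1-2p = -0.7, p^2 = 0.7225, (1-p)^2 = 0.0225.
T = -0.7/(0.7225 * 0.0225) = -43.060361.
In the p-coordinate, Gamma^(alpha) = Gamma^(0) - (alpha/2)*T with Gamma^(0) = (1/2)*g'(p) = -T/2,
so Gamma^(alpha) = -((1+alpha)/2)*T.
alpha = 1, -(1+alpha)/2 = -1.0.
Gamma = -1.0 * -43.060361 = 43.0604

43.0604


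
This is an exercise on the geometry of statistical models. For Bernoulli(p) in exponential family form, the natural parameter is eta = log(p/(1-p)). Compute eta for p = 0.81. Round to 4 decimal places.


Natural parameter for Bernoulli: eta = log(p/(1-p)).
p = 0.81, 1-p = 0.19.
p/(1-p) = 4.263158.
eta = log(4.263158) = 1.4500

1.4500


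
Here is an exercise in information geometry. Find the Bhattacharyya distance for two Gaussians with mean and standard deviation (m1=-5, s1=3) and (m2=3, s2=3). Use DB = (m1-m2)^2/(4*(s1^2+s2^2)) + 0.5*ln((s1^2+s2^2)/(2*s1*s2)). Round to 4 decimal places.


Bhattacharyya distance between two Gaussians:
DB = (m1-m2)^2/(4*(s1^2+s2^2)) + (1/2)*ln((s1^2+s2^2)/(2*s1*s2)).
(m1-m2)^2 = (-8)^2 = 64.
s1^2+s2^2 = 9 + 9 = 18.
term1 = 64/72 = 0.888889.
term2 = 0.5*ln(18/18.0) = 0.0.
DB = 0.888889 + 0.0 = 0.8889

0.8889


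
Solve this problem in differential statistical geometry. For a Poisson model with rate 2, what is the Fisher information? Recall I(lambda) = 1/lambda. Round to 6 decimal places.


Fisher information for Poisson: I(lambda) = 1/lambda.
lambda = 2.
I(lambda) = 1/2 = 0.500000

0.500000


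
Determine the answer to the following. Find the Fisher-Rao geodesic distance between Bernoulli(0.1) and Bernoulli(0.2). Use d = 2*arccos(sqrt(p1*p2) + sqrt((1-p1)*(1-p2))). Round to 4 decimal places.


Geodesic distance on Bernoulli manifold:
d(p1,p2) = 2*arccos(sqrt(p1*p2) + sqrt((1-p1)*(1-p2))).
sqrt(p1*p2) = sqrt(0.1*0.2) = 0.141421.
sqrt((1-p1)*(1-p2)) = sqrt(0.9*0.8) = 0.848528.
arg = 0.141421 + 0.848528 = 0.989949.
d = 2*arccos(0.989949) = 0.2838

0.2838


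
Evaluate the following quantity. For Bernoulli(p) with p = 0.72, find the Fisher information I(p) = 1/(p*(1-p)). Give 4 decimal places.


For Bernoulli(p), Fisher information is I(p) = 1/(p*(1-p)).
p = 0.72, 1-p = 0.28.
p*(1-p) = 0.2016.
I(p) = 1/0.2016 = 4.9603

4.9603


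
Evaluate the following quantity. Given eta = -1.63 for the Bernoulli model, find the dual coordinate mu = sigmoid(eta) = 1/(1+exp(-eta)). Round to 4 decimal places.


Dual coordinate (expectation parameter) for Bernoulli:
mu = 1/(1+exp(-eta)).
eta = -1.63.
exp(-eta) = exp(1.63) = 5.103875.
mu = 1/(1+5.103875) = 0.1638

0.1638


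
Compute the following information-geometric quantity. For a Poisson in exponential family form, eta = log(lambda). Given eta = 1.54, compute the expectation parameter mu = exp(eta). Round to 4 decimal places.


Expectation parameter for Poisson exponential family:
mu = exp(eta).
eta = 1.54.
mu = exp(1.54) = 4.6646

4.6646


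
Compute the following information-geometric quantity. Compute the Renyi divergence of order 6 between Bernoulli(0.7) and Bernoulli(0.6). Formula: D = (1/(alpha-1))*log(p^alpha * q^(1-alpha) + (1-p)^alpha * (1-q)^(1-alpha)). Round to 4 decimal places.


Renyi divergence of order alpha between Bernoulli distributions:
D = (1/(alpha-1))*log(p^alpha * q^(1-alpha) + (1-p)^alpha * (1-q)^(1-alpha)).
alpha = 6, p = 0.7, q = 0.6.
p^alpha * q^(1-alpha) = 0.7^6 * 0.6^-5 = 1.512976.
(1-p)^alpha * (1-q)^(1-alpha) = 0.3^6 * 0.4^-5 = 0.071191.
sum = 1.512976 + 0.071191 = 1.584167.
D = (1/5)*log(1.584167) = 0.0920

0.0920


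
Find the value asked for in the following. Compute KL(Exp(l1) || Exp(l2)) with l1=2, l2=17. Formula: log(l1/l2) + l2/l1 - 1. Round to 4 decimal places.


KL divergence for exponential family:
KL = log(l1/l2) + l2/l1 - 1.
log(2/17) = -2.140066.
17/2 = 8.5.
KL = -2.140066 + 8.5 - 1 = 5.3599

5.3599


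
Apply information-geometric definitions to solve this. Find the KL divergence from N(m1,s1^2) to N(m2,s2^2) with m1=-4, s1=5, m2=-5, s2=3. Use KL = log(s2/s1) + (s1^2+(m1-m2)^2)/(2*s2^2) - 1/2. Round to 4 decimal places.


KL divergence between normal distributions:
KL = log(s2/s1) + (s1^2 + (m1-m2)^2)/(2*s2^2) - 1/2.
log(3/5) = -0.510826.
(5^2 + (-4--5)^2)/(2*3^2) = (25 + 1)/18 = 1.444444.
KL = -0.510826 + 1.444444 - 0.5 = 0.4336

0.4336


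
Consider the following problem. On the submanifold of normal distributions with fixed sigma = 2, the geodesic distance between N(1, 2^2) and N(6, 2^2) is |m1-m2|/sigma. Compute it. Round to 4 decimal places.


On the fixed-variance normal subfamily, geodesic distance = |m1-m2|/sigma.
|1 - 6| = 5.
sigma = 2.
d = 5/2 = 2.5000

2.5000


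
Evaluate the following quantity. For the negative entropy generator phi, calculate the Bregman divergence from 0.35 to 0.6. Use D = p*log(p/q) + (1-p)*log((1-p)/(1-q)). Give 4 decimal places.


Bregman divergence with negative entropy generator:
D = p*log(p/q) + (1-p)*log((1-p)/(1-q)).
p = 0.35, q = 0.6.
p*log(p/q) = 0.35*log(0.35/0.6) = -0.188649.
(1-p)*log((1-p)/(1-q)) = 0.65*log(0.65/0.4) = 0.31558.
D = -0.188649 + 0.31558 = 0.1269

0.1269


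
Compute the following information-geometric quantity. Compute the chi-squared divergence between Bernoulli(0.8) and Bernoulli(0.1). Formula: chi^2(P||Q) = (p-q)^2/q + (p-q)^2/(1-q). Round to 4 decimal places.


Chi-squared divergence between Bernoulli distributions:
chi^2 = (p-q)^2/q + (p-q)^2/(1-q).
p = 0.8, q = 0.1, p-q = 0.7.
(p-q)^2 = 0.49.
term1 = 0.49/0.1 = 4.9.
term2 = 0.49/0.9 = 0.544444.
chi^2 = 4.9 + 0.544444 = 5.4444

5.4444


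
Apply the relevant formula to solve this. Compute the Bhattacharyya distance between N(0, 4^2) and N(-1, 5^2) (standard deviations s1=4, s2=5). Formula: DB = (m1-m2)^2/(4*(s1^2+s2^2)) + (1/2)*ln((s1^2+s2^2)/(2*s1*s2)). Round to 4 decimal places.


Bhattacharyya distance between two Gaussians:
DB = (m1-m2)^2/(4*(s1^2+s2^2)) + (1/2)*ln((s1^2+s2^2)/(2*s1*s2)).
(m1-m2)^2 = (1)^2 = 1.
s1^2+s2^2 = 16 + 25 = 41.
term1 = 1/164 = 0.006098.
term2 = 0.5*ln(41/40.0) = 0.012346.
DB = 0.006098 + 0.012346 = 0.0184

0.0184


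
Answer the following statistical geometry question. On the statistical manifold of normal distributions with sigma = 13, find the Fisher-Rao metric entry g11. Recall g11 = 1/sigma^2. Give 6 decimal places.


For the 2-parameter normal family, the Fisher metric has:
  g11 = 1/sigma^2, g22 = 2/sigma^2.
sigma = 13, sigma^2 = 169.
g11 = 0.005917

0.005917


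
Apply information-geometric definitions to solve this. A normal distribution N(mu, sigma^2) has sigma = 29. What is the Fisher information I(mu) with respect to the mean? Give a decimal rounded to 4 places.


The Fisher information for the mean of a normal distribution is I(mu) = 1/sigma^2.
sigma = 29, so sigma^2 = 841.
I(mu) = 1/841 = 0.0012

0.0012


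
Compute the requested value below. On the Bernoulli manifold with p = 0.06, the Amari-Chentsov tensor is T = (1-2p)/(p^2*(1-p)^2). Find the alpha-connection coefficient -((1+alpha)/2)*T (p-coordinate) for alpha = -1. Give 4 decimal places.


Skewness (Amari-Chentsov) tensor: T = (1-2p)/(p^2*(1-p)^2).
p = 0.06, 1-2p = 0.88, p^2 = 0.0036, (1-p)^2 = 0.8836.
T = 0.88/(0.0036 * 0.8836) = 276.646044.
In the p-coordinate, Gamma^(alpha) = Gamma^(0) - (alpha/2)*T with Gamma^(0) = (1/2)*g'(p) = -T/2,
so Gamma^(alpha) = -((1+alpha)/2)*T.
alpha = -1, -(1+alpha)/2 = 0.0.
Gamma = 0.0 * 276.646044 = 0.0000

0.0000


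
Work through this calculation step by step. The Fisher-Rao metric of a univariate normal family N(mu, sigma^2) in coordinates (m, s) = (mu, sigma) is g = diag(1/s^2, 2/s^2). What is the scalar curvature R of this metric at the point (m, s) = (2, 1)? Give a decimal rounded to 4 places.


The metric has the form g = (A dm^2 + B ds^2)/s^2 with A = 1, B = 2.
Substitute u = sqrt(A/B)*m: g = B*(du^2 + ds^2)/s^2, i.e. B times the
Poincare upper half-plane metric, which has constant Gaussian curvature -1.
Scaling a 2D metric by a constant c divides the Gaussian curvature by c,
so K = -1/B = -1/(2) = -0.5000 everywhere (the point (m, s) = (2, 1) is irrelevant:
the curvature is constant).
Scalar curvature in dimension 2: R = 2K = -2/(2) = -1.0000.

-1.0000


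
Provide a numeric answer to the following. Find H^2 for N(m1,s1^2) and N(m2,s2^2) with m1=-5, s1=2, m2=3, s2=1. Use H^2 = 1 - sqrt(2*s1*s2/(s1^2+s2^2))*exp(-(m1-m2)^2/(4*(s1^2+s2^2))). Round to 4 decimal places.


Squared Hellinger distance for Gaussians:
H^2 = 1 - sqrt(2*s1*s2/(s1^2+s2^2)) * exp(-(m1-m2)^2/(4*(s1^2+s2^2))).
s1^2 = 4, s2^2 = 1, s1^2+s2^2 = 5.
sqrt(2*2*1/(5)) = 0.894427.
(m1-m2)^2 = (-8)^2 = 64.
exp(-64/(4*5)) = exp(-3.2) = 0.040762.
H^2 = 1 - 0.894427*0.040762 = 0.9635

0.9635


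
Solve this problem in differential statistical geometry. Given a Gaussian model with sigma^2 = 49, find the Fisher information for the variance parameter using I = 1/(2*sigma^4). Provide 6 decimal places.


Fisher information for variance: I(sigma^2) = 1/(2*sigma^4).
sigma^2 = 49, so sigma^4 = 2401.
I = 1/(2*2401) = 1/4802 = 0.000208

0.000208


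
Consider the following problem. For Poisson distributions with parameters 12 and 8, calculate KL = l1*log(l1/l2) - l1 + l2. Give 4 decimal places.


KL divergence for Poisson:
KL = l1*log(l1/l2) - l1 + l2.
l1 = 12, l2 = 8.
log(12/8) = 0.405465.
l1*log(l1/l2) = 12 * 0.405465 = 4.865581.
KL = 4.865581 - 12 + 8 = 0.8656

0.8656


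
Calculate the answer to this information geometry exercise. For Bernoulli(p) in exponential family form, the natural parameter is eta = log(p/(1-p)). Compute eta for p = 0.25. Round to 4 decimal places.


Natural parameter for Bernoulli: eta = log(p/(1-p)).
p = 0.25, 1-p = 0.75.
p/(1-p) = 0.333333.
eta = log(0.333333) = -1.0986

-1.0986


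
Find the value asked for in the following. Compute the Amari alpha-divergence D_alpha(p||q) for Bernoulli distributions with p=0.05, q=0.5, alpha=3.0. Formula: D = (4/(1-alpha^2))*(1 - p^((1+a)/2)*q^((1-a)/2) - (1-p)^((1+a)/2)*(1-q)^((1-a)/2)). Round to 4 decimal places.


Amari alpha-divergence:
D = (4/(1-alpha^2))*(1 - p^((1+a)/2)*q^((1-a)/2) - (1-p)^((1+a)/2)*(1-q)^((1-a)/2)).
alpha = 3.0, p = 0.05, q = 0.5.
e1 = (1+alpha)/2 = 2.0, e2 = (1-alpha)/2 = -1.0.
t1 = p^e1 * q^e2 = 0.05^2.0 * 0.5^-1.0 = 0.005.
t2 = (1-p)^e1 * (1-q)^e2 = 0.95^2.0 * 0.5^-1.0 = 1.805.
4/(1-alpha^2) = -0.5.
D = -0.5*(1 - 0.005 - 1.805) = 0.4050

0.4050


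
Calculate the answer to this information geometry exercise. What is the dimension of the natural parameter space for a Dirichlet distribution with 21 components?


Exponential family dimension calculation:
Dirichlet with 21 components has 21 natural parameters.

21


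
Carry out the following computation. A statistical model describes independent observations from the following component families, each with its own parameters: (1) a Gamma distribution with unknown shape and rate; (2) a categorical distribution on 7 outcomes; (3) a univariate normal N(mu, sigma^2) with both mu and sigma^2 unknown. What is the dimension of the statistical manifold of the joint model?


The dimension of a statistical manifold equals the number of free
(independent) real parameters of the model. For a product of independent
blocks the parameter counts add.
- Gamma (shape, rate): 2.
- categorical on 7 outcomes (probabilities sum to 1): 7-1 = 6.
- normal (mu, sigma^2): 2.
Total = 2 + 6 + 2 = 10.
Dimension = 10

10


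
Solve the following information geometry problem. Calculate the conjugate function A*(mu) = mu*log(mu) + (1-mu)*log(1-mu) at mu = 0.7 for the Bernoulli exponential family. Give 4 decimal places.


Legendre transform for Bernoulli:
A*(mu) = mu*log(mu) + (1-mu)*log(1-mu).
mu = 0.7, 1-mu = 0.3.
mu*log(mu) = 0.7*log(0.7) = -0.249672.
(1-mu)*log(1-mu) = 0.3*log(0.3) = -0.361192.
A* = -0.249672 + -0.361192 = -0.6109

-0.6109


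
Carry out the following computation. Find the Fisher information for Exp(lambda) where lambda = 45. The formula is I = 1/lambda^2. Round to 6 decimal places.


Fisher information for exponential: I(lambda) = 1/lambda^2.
lambda = 45, lambda^2 = 2025.
I = 1/2025 = 0.000494

0.000494


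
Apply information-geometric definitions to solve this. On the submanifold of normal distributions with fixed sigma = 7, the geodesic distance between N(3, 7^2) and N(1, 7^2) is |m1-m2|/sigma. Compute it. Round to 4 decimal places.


On the fixed-variance normal subfamily, geodesic distance = |m1-m2|/sigma.
|3 - 1| = 2.
sigma = 7.
d = 2/7 = 0.2857

0.2857


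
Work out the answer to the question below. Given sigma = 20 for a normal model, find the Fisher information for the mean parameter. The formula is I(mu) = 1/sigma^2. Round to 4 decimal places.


The Fisher information for the mean of a normal distribution is I(mu) = 1/sigma^2.
sigma = 20, so sigma^2 = 400.
I(mu) = 1/400 = 0.0025

0.0025


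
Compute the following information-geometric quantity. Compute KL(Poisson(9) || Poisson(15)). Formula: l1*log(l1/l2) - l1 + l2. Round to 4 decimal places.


KL divergence for Poisson:
KL = l1*log(l1/l2) - l1 + l2.
l1 = 9, l2 = 15.
log(9/15) = -0.510826.
l1*log(l1/l2) = 9 * -0.510826 = -4.597431.
KL = -4.597431 - 9 + 15 = 1.4026

1.4026


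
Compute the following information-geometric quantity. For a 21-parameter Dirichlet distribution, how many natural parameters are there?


Exponential family dimension calculation:
Dirichlet with 21 components has 21 natural parameters.

21


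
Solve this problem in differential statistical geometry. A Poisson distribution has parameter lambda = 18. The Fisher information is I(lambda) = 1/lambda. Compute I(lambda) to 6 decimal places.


Fisher information for Poisson: I(lambda) = 1/lambda.
lambda = 18.
I(lambda) = 1/18 = 0.055556

0.055556


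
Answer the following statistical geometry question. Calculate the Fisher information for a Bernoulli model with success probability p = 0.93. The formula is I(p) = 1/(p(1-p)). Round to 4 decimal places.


For Bernoulli(p), Fisher information is I(p) = 1/(p*(1-p)).
p = 0.93, 1-p = 0.07.
p*(1-p) = 0.0651.
I(p) = 1/0.0651 = 15.3610

15.3610


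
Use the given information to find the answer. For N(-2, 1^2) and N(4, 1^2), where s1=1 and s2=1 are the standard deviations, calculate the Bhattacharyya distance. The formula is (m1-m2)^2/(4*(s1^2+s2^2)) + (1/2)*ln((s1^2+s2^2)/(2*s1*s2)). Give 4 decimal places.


Bhattacharyya distance between two Gaussians:
DB = (m1-m2)^2/(4*(s1^2+s2^2)) + (1/2)*ln((s1^2+s2^2)/(2*s1*s2)).
(m1-m2)^2 = (-6)^2 = 36.
s1^2+s2^2 = 1 + 1 = 2.
term1 = 36/8 = 4.5.
term2 = 0.5*ln(2/2.0) = 0.0.
DB = 4.5 + 0.0 = 4.5000

4.5000


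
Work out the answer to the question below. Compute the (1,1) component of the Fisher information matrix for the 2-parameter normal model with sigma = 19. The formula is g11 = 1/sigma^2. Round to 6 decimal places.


For the 2-parameter normal family, the Fisher metric has:
  g11 = 1/sigma^2, g22 = 2/sigma^2.
sigma = 19, sigma^2 = 361.
g11 = 0.002770

0.002770


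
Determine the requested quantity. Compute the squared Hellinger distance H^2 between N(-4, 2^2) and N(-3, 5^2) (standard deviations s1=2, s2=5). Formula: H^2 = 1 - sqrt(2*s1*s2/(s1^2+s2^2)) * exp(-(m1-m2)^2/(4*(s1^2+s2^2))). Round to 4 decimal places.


Squared Hellinger distance for Gaussians:
H^2 = 1 - sqrt(2*s1*s2/(s1^2+s2^2)) * exp(-(m1-m2)^2/(4*(s1^2+s2^2))).
s1^2 = 4, s2^2 = 25, s1^2+s2^2 = 29.
sqrt(2*2*5/(29)) = 0.830455.
(m1-m2)^2 = (-1)^2 = 1.
exp(-1/(4*29)) = exp(-0.008621) = 0.991416.
H^2 = 1 - 0.830455*0.991416 = 0.1767

0.1767


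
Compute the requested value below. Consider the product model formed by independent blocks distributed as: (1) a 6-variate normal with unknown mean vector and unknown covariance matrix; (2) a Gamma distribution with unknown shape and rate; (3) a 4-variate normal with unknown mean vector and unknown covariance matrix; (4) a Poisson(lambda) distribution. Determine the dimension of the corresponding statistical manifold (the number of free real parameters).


The dimension of a statistical manifold equals the number of free
(independent) real parameters of the model. For a product of independent
blocks the parameter counts add.
- 6-variate normal: 6 (mean) + 6*7/2 = 21 (symmetric covariance) = 27.
- Gamma (shape, rate): 2.
- 4-variate normal: 4 (mean) + 4*5/2 = 10 (symmetric covariance) = 14.
- Poisson (lambda): 1.
Total = 27 + 2 + 14 + 1 = 44.
Dimension = 44

44


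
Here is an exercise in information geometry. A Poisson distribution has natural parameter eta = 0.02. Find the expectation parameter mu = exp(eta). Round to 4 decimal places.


Expectation parameter for Poisson exponential family:
mu = exp(eta).
eta = 0.02.
mu = exp(0.02) = 1.0202

1.0202


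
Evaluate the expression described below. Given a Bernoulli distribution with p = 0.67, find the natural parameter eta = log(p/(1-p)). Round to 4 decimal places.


Natural parameter for Bernoulli: eta = log(p/(1-p)).
p = 0.67, 1-p = 0.33.
p/(1-p) = 2.030303.
eta = log(2.030303) = 0.7082

0.7082


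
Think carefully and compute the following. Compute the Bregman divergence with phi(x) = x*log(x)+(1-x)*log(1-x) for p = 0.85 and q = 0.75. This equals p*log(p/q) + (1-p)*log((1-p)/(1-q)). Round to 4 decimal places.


Bregman divergence with negative entropy generator:
D = p*log(p/q) + (1-p)*log((1-p)/(1-q)).
p = 0.85, q = 0.75.
p*log(p/q) = 0.85*log(0.85/0.75) = 0.106389.
(1-p)*log((1-p)/(1-q)) = 0.15*log(0.15/0.25) = -0.076624.
D = 0.106389 + -0.076624 = 0.0298

0.0298


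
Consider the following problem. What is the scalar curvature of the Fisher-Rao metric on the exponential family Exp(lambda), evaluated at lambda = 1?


This family has a single free parameter, so its statistical manifold
is 1-dimensional. The Riemann curvature tensor of any 1-dimensional
Riemannian manifold vanishes identically, so R = 0.

0


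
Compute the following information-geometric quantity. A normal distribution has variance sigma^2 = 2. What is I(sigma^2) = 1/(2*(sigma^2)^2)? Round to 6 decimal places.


Fisher information for variance: I(sigma^2) = 1/(2*sigma^4).
sigma^2 = 2, so sigma^4 = 4.
I = 1/(2*4) = 1/8 = 0.125000

0.125000


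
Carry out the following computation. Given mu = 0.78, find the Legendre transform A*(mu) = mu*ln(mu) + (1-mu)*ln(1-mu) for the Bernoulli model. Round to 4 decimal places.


Legendre transform for Bernoulli:
A*(mu) = mu*log(mu) + (1-mu)*log(1-mu).
mu = 0.78, 1-mu = 0.22.
mu*log(mu) = 0.78*log(0.78) = -0.1938.
(1-mu)*log(1-mu) = 0.22*log(0.22) = -0.333108.
A* = -0.1938 + -0.333108 = -0.5269

-0.5269


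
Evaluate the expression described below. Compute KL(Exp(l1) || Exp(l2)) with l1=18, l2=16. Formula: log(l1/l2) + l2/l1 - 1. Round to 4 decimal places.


KL divergence for exponential family:
KL = log(l1/l2) + l2/l1 - 1.
log(18/16) = 0.117783.
16/18 = 0.888889.
KL = 0.117783 + 0.888889 - 1 = 0.0067

0.0067


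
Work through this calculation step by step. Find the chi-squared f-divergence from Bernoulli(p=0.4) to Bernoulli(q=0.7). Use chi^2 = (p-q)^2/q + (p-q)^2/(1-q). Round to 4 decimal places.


Chi-squared divergence between Bernoulli distributions:
chi^2 = (p-q)^2/q + (p-q)^2/(1-q).
p = 0.4, q = 0.7, p-q = -0.3.
(p-q)^2 = 0.09.
term1 = 0.09/0.7 = 0.128571.
term2 = 0.09/0.3 = 0.3.
chi^2 = 0.128571 + 0.3 = 0.4286

0.4286


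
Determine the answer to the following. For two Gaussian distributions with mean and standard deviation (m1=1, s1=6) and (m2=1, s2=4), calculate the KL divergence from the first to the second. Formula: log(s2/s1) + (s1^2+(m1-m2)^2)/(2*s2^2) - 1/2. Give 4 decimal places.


KL divergence between normal distributions:
KL = log(s2/s1) + (s1^2 + (m1-m2)^2)/(2*s2^2) - 1/2.
log(4/6) = -0.405465.
(6^2 + (1-1)^2)/(2*4^2) = (36 + 0)/32 = 1.125.
KL = -0.405465 + 1.125 - 0.5 = 0.2195

0.2195


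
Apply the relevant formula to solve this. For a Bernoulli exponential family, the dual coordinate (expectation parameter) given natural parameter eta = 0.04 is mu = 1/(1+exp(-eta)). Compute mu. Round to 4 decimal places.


Dual coordinate (expectation parameter) for Bernoulli:
mu = 1/(1+exp(-eta)).
eta = 0.04.
exp(-eta) = exp(-0.04) = 0.960789.
mu = 1/(1+0.960789) = 0.5100

0.5100


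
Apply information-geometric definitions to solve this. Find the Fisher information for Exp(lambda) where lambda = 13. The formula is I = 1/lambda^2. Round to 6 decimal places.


Fisher information for exponential: I(lambda) = 1/lambda^2.
lambda = 13, lambda^2 = 169.
I = 1/169 = 0.005917

0.005917


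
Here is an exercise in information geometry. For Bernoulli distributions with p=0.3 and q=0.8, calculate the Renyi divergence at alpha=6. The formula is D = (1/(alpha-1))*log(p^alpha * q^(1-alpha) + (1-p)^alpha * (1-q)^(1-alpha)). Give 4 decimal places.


Renyi divergence of order alpha between Bernoulli distributions:
D = (1/(alpha-1))*log(p^alpha * q^(1-alpha) + (1-p)^alpha * (1-q)^(1-alpha)).
alpha = 6, p = 0.3, q = 0.8.
p^alpha * q^(1-alpha) = 0.3^6 * 0.8^-5 = 0.002225.
(1-p)^alpha * (1-q)^(1-alpha) = 0.7^6 * 0.2^-5 = 367.653125.
sum = 0.002225 + 367.653125 = 367.65535.
D = (1/5)*log(367.65535) = 1.1814

1.1814


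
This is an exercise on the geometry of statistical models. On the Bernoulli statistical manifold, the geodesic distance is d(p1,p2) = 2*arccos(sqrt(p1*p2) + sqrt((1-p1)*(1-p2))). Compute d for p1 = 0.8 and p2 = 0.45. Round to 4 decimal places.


Geodesic distance on Bernoulli manifold:
d(p1,p2) = 2*arccos(sqrt(p1*p2) + sqrt((1-p1)*(1-p2))).
sqrt(p1*p2) = sqrt(0.8*0.45) = 0.6.
sqrt((1-p1)*(1-p2)) = sqrt(0.2*0.55) = 0.331662.
arg = 0.6 + 0.331662 = 0.931662.
d = 2*arccos(0.931662) = 0.7437

0.7437


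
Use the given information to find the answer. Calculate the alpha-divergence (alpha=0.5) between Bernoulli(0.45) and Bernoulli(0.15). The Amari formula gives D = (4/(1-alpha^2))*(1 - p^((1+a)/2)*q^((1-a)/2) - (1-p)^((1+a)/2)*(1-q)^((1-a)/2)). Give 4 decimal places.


Amari alpha-divergence:
D = (4/(1-alpha^2))*(1 - p^((1+a)/2)*q^((1-a)/2) - (1-p)^((1+a)/2)*(1-q)^((1-a)/2)).
alpha = 0.5, p = 0.45, q = 0.15.
e1 = (1+alpha)/2 = 0.75, e2 = (1-alpha)/2 = 0.25.
t1 = p^e1 * q^e2 = 0.45^0.75 * 0.15^0.25 = 0.341926.
t2 = (1-p)^e1 * (1-q)^e2 = 0.55^0.75 * 0.85^0.25 = 0.613235.
4/(1-alpha^2) = 5.333333.
D = 5.333333*(1 - 0.341926 - 0.613235) = 0.2391

0.2391
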